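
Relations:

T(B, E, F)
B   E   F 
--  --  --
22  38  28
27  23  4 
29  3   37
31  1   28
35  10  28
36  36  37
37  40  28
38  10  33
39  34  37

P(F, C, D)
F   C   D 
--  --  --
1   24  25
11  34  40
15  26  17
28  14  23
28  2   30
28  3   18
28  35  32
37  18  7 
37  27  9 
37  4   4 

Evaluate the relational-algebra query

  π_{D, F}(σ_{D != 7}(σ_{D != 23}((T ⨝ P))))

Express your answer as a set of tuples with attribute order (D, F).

T ⋈ P (natural join on F): {(22, 38, 28, 14, 23), (22, 38, 28, 2, 30), (22, 38, 28, 3, 18), (22, 38, 28, 35, 32), (29, 3, 37, 18, 7), (29, 3, 37, 27, 9), (29, 3, 37, 4, 4), (31, 1, 28, 14, 23), (31, 1, 28, 2, 30), (31, 1, 28, 3, 18), (31, 1, 28, 35, 32), (35, 10, 28, 14, 23), (35, 10, 28, 2, 30), (35, 10, 28, 3, 18), (35, 10, 28, 35, 32), (36, 36, 37, 18, 7), (36, 36, 37, 27, 9), (36, 36, 37, 4, 4), (37, 40, 28, 14, 23), (37, 40, 28, 2, 30), (37, 40, 28, 3, 18), (37, 40, 28, 35, 32), (39, 34, 37, 18, 7), (39, 34, 37, 27, 9), (39, 34, 37, 4, 4)}
Selection D != 23: {(22, 38, 28, 2, 30), (22, 38, 28, 3, 18), (22, 38, 28, 35, 32), (29, 3, 37, 18, 7), (29, 3, 37, 27, 9), (29, 3, 37, 4, 4), (31, 1, 28, 2, 30), (31, 1, 28, 3, 18), (31, 1, 28, 35, 32), (35, 10, 28, 2, 30), (35, 10, 28, 3, 18), (35, 10, 28, 35, 32), (36, 36, 37, 18, 7), (36, 36, 37, 27, 9), (36, 36, 37, 4, 4), (37, 40, 28, 2, 30), (37, 40, 28, 3, 18), (37, 40, 28, 35, 32), (39, 34, 37, 18, 7), (39, 34, 37, 27, 9), (39, 34, 37, 4, 4)}
Selection D != 7: {(22, 38, 28, 2, 30), (22, 38, 28, 3, 18), (22, 38, 28, 35, 32), (29, 3, 37, 27, 9), (29, 3, 37, 4, 4), (31, 1, 28, 2, 30), (31, 1, 28, 3, 18), (31, 1, 28, 35, 32), (35, 10, 28, 2, 30), (35, 10, 28, 3, 18), (35, 10, 28, 35, 32), (36, 36, 37, 27, 9), (36, 36, 37, 4, 4), (37, 40, 28, 2, 30), (37, 40, 28, 3, 18), (37, 40, 28, 35, 32), (39, 34, 37, 27, 9), (39, 34, 37, 4, 4)}
π[D, F]: project onto (D, F) (13 duplicate(s) eliminated) → {(18, 28), (30, 28), (32, 28), (4, 37), (9, 37)}

{(18, 28), (30, 28), (32, 28), (4, 37), (9, 37)}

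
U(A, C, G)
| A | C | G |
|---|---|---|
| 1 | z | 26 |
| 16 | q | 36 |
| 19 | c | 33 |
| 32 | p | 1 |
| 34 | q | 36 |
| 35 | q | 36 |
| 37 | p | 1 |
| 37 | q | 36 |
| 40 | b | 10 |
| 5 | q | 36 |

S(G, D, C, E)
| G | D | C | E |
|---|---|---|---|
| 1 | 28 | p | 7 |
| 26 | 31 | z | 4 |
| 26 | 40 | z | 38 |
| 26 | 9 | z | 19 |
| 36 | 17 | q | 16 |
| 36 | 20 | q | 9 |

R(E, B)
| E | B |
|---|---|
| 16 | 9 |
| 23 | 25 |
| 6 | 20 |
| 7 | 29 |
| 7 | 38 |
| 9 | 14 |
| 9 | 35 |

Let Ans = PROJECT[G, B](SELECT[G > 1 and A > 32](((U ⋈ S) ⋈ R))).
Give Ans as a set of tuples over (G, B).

{(36, 14), (36, 35), (36, 9)}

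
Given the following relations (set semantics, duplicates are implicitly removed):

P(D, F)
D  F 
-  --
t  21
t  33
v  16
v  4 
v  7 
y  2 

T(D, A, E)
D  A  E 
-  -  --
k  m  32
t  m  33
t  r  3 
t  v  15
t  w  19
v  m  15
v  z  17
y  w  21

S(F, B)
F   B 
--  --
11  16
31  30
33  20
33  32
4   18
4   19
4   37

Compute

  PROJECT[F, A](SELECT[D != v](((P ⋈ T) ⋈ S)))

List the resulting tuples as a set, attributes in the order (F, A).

Joining P and T on D yields {(t, 21, m, 33), (t, 21, r, 3), (t, 21, v, 15), (t, 21, w, 19), (t, 33, m, 33), (t, 33, r, 3), (t, 33, v, 15), (t, 33, w, 19), (v, 16, m, 15), (v, 16, z, 17), (v, 4, m, 15), (v, 4, z, 17), (v, 7, m, 15), (v, 7, z, 17), (y, 2, w, 21)}.
Joining (P ⋈ T) and S on F yields {(t, 33, m, 33, 20), (t, 33, m, 33, 32), (t, 33, r, 3, 20), (t, 33, r, 3, 32), (t, 33, v, 15, 20), (t, 33, v, 15, 32), (t, 33, w, 19, 20), (t, 33, w, 19, 32), (v, 4, m, 15, 18), (v, 4, m, 15, 19), (v, 4, m, 15, 37), (v, 4, z, 17, 18), (v, 4, z, 17, 19), (v, 4, z, 17, 37)}.
Selection D != v: {(t, 33, m, 33, 20), (t, 33, m, 33, 32), (t, 33, r, 3, 20), (t, 33, r, 3, 32), (t, 33, v, 15, 20), (t, 33, v, 15, 32), (t, 33, w, 19, 20), (t, 33, w, 19, 32)}
Keep only column(s) F, A (4 duplicate(s) eliminated): {(33, m), (33, r), (33, v), (33, w)}

{(33, m), (33, r), (33, v), (33, w)}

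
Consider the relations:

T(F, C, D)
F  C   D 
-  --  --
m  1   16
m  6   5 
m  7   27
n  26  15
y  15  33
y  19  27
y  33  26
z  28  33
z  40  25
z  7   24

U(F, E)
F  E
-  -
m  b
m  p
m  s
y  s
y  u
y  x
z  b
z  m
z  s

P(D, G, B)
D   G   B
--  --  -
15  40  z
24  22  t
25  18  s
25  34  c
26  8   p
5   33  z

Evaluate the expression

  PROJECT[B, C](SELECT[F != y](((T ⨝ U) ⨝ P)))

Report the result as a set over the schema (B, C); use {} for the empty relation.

{(c, 40), (s, 40), (t, 7), (z, 6)}

T ⋈ U (natural join on F): {(m, 1, 16, b), (m, 1, 16, p), (m, 1, 16, s), (m, 6, 5, b), (m, 6, 5, p), (m, 6, 5, s), (m, 7, 27, b), (m, 7, 27, p), (m, 7, 27, s), (y, 15, 33, s), (y, 15, 33, u), (y, 15, 33, x), (y, 19, 27, s), (y, 19, 27, u), (y, 19, 27, x), (y, 33, 26, s), (y, 33, 26, u), (y, 33, 26, x), (z, 28, 33, b), (z, 28, 33, m), (z, 28, 33, s), (z, 40, 25, b), (z, 40, 25, m), (z, 40, 25, s), (z, 7, 24, b), (z, 7, 24, m), (z, 7, 24, s)}
(T ⨝ U) ⋈ P (natural join on D): {(m, 6, 5, b, 33, z), (m, 6, 5, p, 33, z), (m, 6, 5, s, 33, z), (y, 33, 26, s, 8, p), (y, 33, 26, u, 8, p), (y, 33, 26, x, 8, p), (z, 40, 25, b, 18, s), (z, 40, 25, b, 34, c), (z, 40, 25, m, 18, s), (z, 40, 25, m, 34, c), (z, 40, 25, s, 18, s), (z, 40, 25, s, 34, c), (z, 7, 24, b, 22, t), (z, 7, 24, m, 22, t), (z, 7, 24, s, 22, t)}
Filtering on F != y leaves {(m, 6, 5, b, 33, z), (m, 6, 5, p, 33, z), (m, 6, 5, s, 33, z), (z, 40, 25, b, 18, s), (z, 40, 25, b, 34, c), (z, 40, 25, m, 18, s), (z, 40, 25, m, 34, c), (z, 40, 25, s, 18, s), (z, 40, 25, s, 34, c), (z, 7, 24, b, 22, t), (z, 7, 24, m, 22, t), (z, 7, 24, s, 22, t)}.
Projecting to B, C (8 duplicate(s) eliminated): {(c, 40), (s, 40), (t, 7), (z, 6)}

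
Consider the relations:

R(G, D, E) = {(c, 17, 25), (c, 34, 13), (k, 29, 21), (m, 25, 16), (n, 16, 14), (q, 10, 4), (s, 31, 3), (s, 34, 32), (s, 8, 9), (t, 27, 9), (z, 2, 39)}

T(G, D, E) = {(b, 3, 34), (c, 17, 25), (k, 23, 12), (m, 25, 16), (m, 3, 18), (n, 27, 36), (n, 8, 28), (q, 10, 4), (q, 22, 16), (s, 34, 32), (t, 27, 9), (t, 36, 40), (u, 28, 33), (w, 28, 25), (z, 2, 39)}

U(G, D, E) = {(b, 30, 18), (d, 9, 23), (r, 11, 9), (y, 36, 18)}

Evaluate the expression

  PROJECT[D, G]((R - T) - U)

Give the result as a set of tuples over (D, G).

Difference: {(c, 17, 25), (c, 34, 13), (k, 29, 21), (m, 25, 16), (n, 16, 14), (q, 10, 4), (s, 31, 3), (s, 34, 32), (s, 8, 9), (t, 27, 9), (z, 2, 39)} with {(b, 3, 34), (c, 17, 25), (k, 23, 12), (m, 25, 16), (m, 3, 18), (n, 27, 36), (n, 8, 28), (q, 10, 4), (q, 22, 16), (s, 34, 32), (t, 27, 9), (t, 36, 40), (u, 28, 33), (w, 28, 25), (z, 2, 39)} → {(c, 34, 13), (k, 29, 21), (n, 16, 14), (s, 31, 3), (s, 8, 9)}
Difference: {(c, 34, 13), (k, 29, 21), (n, 16, 14), (s, 31, 3), (s, 8, 9)} with {(b, 30, 18), (d, 9, 23), (r, 11, 9), (y, 36, 18)} → {(c, 34, 13), (k, 29, 21), (n, 16, 14), (s, 31, 3), (s, 8, 9)}
π_{D, G} gives {(16, n), (29, k), (31, s), (34, c), (8, s)}.

{(16, n), (29, k), (31, s), (34, c), (8, s)}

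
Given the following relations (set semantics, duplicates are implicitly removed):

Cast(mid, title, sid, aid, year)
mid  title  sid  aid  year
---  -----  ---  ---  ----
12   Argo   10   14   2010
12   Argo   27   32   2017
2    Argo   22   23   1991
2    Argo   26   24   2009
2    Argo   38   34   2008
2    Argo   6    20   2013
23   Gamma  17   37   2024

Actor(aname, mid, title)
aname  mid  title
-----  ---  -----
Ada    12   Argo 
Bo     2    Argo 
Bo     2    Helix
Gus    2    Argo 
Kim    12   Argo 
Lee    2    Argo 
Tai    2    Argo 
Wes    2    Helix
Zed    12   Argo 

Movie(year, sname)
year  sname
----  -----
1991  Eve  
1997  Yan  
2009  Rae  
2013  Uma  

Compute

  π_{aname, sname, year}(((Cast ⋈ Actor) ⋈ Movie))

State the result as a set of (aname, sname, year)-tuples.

{(Bo, Eve, 1991), (Bo, Rae, 2009), (Bo, Uma, 2013), (Gus, Eve, 1991), (Gus, Rae, 2009), (Gus, Uma, 2013), (Lee, Eve, 1991), (Lee, Rae, 2009), (Lee, Uma, 2013), (Tai, Eve, 1991), (Tai, Rae, 2009), (Tai, Uma, 2013)}

Joining Cast and Actor on mid, title yields {(12, Argo, 10, 14, 2010, Ada), (12, Argo, 10, 14, 2010, Kim), (12, Argo, 10, 14, 2010, Zed), (12, Argo, 27, 32, 2017, Ada), (12, Argo, 27, 32, 2017, Kim), (12, Argo, 27, 32, 2017, Zed), (2, Argo, 22, 23, 1991, Bo), (2, Argo, 22, 23, 1991, Gus), (2, Argo, 22, 23, 1991, Lee), (2, Argo, 22, 23, 1991, Tai), (2, Argo, 26, 24, 2009, Bo), (2, Argo, 26, 24, 2009, Gus), (2, Argo, 26, 24, 2009, Lee), (2, Argo, 26, 24, 2009, Tai), (2, Argo, 38, 34, 2008, Bo), (2, Argo, 38, 34, 2008, Gus), (2, Argo, 38, 34, 2008, Lee), (2, Argo, 38, 34, 2008, Tai), (2, Argo, 6, 20, 2013, Bo), (2, Argo, 6, 20, 2013, Gus), (2, Argo, 6, 20, 2013, Lee), (2, Argo, 6, 20, 2013, Tai)}.
Joining (Cast ⋈ Actor) and Movie on year yields {(2, Argo, 22, 23, 1991, Bo, Eve), (2, Argo, 22, 23, 1991, Gus, Eve), (2, Argo, 22, 23, 1991, Lee, Eve), (2, Argo, 22, 23, 1991, Tai, Eve), (2, Argo, 26, 24, 2009, Bo, Rae), (2, Argo, 26, 24, 2009, Gus, Rae), (2, Argo, 26, 24, 2009, Lee, Rae), (2, Argo, 26, 24, 2009, Tai, Rae), (2, Argo, 6, 20, 2013, Bo, Uma), (2, Argo, 6, 20, 2013, Gus, Uma), (2, Argo, 6, 20, 2013, Lee, Uma), (2, Argo, 6, 20, 2013, Tai, Uma)}.
π_{aname, sname, year} gives {(Bo, Eve, 1991), (Bo, Rae, 2009), (Bo, Uma, 2013), (Gus, Eve, 1991), (Gus, Rae, 2009), (Gus, Uma, 2013), (Lee, Eve, 1991), (Lee, Rae, 2009), (Lee, Uma, 2013), (Tai, Eve, 1991), (Tai, Rae, 2009), (Tai, Uma, 2013)}.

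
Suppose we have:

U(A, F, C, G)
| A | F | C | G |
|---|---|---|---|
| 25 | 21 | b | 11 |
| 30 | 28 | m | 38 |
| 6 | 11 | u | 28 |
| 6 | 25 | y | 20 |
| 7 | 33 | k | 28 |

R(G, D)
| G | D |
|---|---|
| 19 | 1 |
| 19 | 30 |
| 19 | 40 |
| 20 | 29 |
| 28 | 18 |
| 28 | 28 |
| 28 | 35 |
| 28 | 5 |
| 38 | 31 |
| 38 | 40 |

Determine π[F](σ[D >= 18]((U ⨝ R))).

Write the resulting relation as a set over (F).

{11, 25, 28, 33}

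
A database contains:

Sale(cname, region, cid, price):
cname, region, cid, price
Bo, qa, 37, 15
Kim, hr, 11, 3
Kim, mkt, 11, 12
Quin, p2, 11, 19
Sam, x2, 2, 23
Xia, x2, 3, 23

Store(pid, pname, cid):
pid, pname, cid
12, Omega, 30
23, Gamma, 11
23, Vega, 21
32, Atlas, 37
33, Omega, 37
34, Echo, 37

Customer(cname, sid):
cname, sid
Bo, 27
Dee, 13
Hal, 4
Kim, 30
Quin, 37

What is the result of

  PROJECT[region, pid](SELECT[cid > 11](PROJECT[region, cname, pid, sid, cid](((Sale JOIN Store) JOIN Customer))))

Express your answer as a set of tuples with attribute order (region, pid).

{(qa, 32), (qa, 33), (qa, 34)}

Joining Sale and Store on cid yields {(Bo, qa, 37, 15, 32, Atlas), (Bo, qa, 37, 15, 33, Omega), (Bo, qa, 37, 15, 34, Echo), (Kim, hr, 11, 3, 23, Gamma), (Kim, mkt, 11, 12, 23, Gamma), (Quin, p2, 11, 19, 23, Gamma)}.
Joining (Sale JOIN Store) and Customer on cname yields {(Bo, qa, 37, 15, 32, Atlas, 27), (Bo, qa, 37, 15, 33, Omega, 27), (Bo, qa, 37, 15, 34, Echo, 27), (Kim, hr, 11, 3, 23, Gamma, 30), (Kim, mkt, 11, 12, 23, Gamma, 30), (Quin, p2, 11, 19, 23, Gamma, 37)}.
Keep only column(s) region, cname, pid, sid, cid: {(hr, Kim, 23, 30, 11), (mkt, Kim, 23, 30, 11), (p2, Quin, 23, 37, 11), (qa, Bo, 32, 27, 37), (qa, Bo, 33, 27, 37), (qa, Bo, 34, 27, 37)}
σ[cid > 11]: keep tuples satisfying cid > 11 → {(qa, Bo, 32, 27, 37), (qa, Bo, 33, 27, 37), (qa, Bo, 34, 27, 37)}
Keep only column(s) region, pid: {(qa, 32), (qa, 33), (qa, 34)}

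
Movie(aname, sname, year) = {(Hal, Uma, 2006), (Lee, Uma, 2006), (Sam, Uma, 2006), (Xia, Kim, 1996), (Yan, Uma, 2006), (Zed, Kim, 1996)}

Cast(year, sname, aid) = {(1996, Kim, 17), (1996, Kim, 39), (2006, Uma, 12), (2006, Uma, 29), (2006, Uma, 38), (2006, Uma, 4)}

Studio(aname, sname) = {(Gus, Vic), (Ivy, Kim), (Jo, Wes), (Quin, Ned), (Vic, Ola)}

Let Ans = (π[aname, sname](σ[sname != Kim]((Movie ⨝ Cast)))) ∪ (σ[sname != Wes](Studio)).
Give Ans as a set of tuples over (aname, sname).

Natural join on sname, year: {(Hal, Uma, 2006, 12), (Hal, Uma, 2006, 29), (Hal, Uma, 2006, 38), (Hal, Uma, 2006, 4), (Lee, Uma, 2006, 12), (Lee, Uma, 2006, 29), (Lee, Uma, 2006, 38), (Lee, Uma, 2006, 4), (Sam, Uma, 2006, 12), (Sam, Uma, 2006, 29), (Sam, Uma, 2006, 38), (Sam, Uma, 2006, 4), (Xia, Kim, 1996, 17), (Xia, Kim, 1996, 39), (Yan, Uma, 2006, 12), (Yan, Uma, 2006, 29), (Yan, Uma, 2006, 38), (Yan, Uma, 2006, 4), (Zed, Kim, 1996, 17), (Zed, Kim, 1996, 39)}
Apply σ_{sname != Kim}; surviving tuples: {(Hal, Uma, 2006, 12), (Hal, Uma, 2006, 29), (Hal, Uma, 2006, 38), (Hal, Uma, 2006, 4), (Lee, Uma, 2006, 12), (Lee, Uma, 2006, 29), (Lee, Uma, 2006, 38), (Lee, Uma, 2006, 4), (Sam, Uma, 2006, 12), (Sam, Uma, 2006, 29), (Sam, Uma, 2006, 38), (Sam, Uma, 2006, 4), (Yan, Uma, 2006, 12), (Yan, Uma, 2006, 29), (Yan, Uma, 2006, 38), (Yan, Uma, 2006, 4)}
Projecting to aname, sname (12 duplicate(s) eliminated): {(Hal, Uma), (Lee, Uma), (Sam, Uma), (Yan, Uma)}
Apply σ_{sname != Wes}; surviving tuples: {(Gus, Vic), (Ivy, Kim), (Quin, Ned), (Vic, Ola)}
Set union of the two operands is {(Gus, Vic), (Hal, Uma), (Ivy, Kim), (Lee, Uma), (Quin, Ned), (Sam, Uma), (Vic, Ola), (Yan, Uma)}.

{(Gus, Vic), (Hal, Uma), (Ivy, Kim), (Lee, Uma), (Quin, Ned), (Sam, Uma), (Vic, Ola), (Yan, Uma)}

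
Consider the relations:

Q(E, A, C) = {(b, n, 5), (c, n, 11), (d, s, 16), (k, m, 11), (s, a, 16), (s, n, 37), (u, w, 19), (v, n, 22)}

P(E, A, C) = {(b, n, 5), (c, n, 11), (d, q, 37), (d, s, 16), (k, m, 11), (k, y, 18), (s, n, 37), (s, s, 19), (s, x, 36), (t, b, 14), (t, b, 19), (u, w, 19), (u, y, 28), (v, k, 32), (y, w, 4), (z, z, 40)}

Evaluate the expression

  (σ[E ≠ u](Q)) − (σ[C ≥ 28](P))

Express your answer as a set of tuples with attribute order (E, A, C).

Selection E ≠ u: {(b, n, 5), (c, n, 11), (d, s, 16), (k, m, 11), (s, a, 16), (s, n, 37), (v, n, 22)}
Selection C ≥ 28: {(d, q, 37), (s, n, 37), (s, x, 36), (u, y, 28), (v, k, 32), (z, z, 40)}
Taking the difference: {(b, n, 5), (c, n, 11), (d, s, 16), (k, m, 11), (s, a, 16), (v, n, 22)}

{(b, n, 5), (c, n, 11), (d, s, 16), (k, m, 11), (s, a, 16), (v, n, 22)}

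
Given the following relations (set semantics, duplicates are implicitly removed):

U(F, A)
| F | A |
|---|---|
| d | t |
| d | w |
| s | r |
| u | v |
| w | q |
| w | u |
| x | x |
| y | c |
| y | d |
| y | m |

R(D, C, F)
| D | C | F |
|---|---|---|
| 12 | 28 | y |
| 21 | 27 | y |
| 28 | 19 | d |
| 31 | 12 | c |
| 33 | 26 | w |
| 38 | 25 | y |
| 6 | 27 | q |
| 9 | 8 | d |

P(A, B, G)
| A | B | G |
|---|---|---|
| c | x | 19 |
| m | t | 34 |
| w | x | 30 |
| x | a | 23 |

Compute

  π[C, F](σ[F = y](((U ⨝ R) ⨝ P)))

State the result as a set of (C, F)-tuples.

{(25, y), (27, y), (28, y)}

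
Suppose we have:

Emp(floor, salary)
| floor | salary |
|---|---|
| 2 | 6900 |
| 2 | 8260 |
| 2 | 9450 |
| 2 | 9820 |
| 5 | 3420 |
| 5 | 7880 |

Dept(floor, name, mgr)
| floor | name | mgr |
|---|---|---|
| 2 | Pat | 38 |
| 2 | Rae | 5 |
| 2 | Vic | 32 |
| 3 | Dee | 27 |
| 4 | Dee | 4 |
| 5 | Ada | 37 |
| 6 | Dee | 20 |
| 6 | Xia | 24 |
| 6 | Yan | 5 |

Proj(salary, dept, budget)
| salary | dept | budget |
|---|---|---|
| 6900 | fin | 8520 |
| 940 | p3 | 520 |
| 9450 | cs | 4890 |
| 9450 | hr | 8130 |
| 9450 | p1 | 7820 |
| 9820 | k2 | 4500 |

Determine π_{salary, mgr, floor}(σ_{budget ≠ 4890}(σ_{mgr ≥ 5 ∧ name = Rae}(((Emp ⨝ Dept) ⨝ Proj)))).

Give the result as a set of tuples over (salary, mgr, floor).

{(6900, 5, 2), (9450, 5, 2), (9820, 5, 2)}

Emp ⋈ Dept (natural join on floor): {(2, 6900, Pat, 38), (2, 6900, Rae, 5), (2, 6900, Vic, 32), (2, 8260, Pat, 38), (2, 8260, Rae, 5), (2, 8260, Vic, 32), (2, 9450, Pat, 38), (2, 9450, Rae, 5), (2, 9450, Vic, 32), (2, 9820, Pat, 38), (2, 9820, Rae, 5), (2, 9820, Vic, 32), (5, 3420, Ada, 37), (5, 7880, Ada, 37)}
(Emp ⨝ Dept) ⋈ Proj (natural join on salary): {(2, 6900, Pat, 38, fin, 8520), (2, 6900, Rae, 5, fin, 8520), (2, 6900, Vic, 32, fin, 8520), (2, 9450, Pat, 38, cs, 4890), (2, 9450, Pat, 38, hr, 8130), (2, 9450, Pat, 38, p1, 7820), (2, 9450, Rae, 5, cs, 4890), (2, 9450, Rae, 5, hr, 8130), (2, 9450, Rae, 5, p1, 7820), (2, 9450, Vic, 32, cs, 4890), (2, 9450, Vic, 32, hr, 8130), (2, 9450, Vic, 32, p1, 7820), (2, 9820, Pat, 38, k2, 4500), (2, 9820, Rae, 5, k2, 4500), (2, 9820, Vic, 32, k2, 4500)}
Apply σ_{mgr ≥ 5 ∧ name = Rae}; surviving tuples: {(2, 6900, Rae, 5, fin, 8520), (2, 9450, Rae, 5, cs, 4890), (2, 9450, Rae, 5, hr, 8130), (2, 9450, Rae, 5, p1, 7820), (2, 9820, Rae, 5, k2, 4500)}
Apply σ_{budget ≠ 4890}; surviving tuples: {(2, 6900, Rae, 5, fin, 8520), (2, 9450, Rae, 5, hr, 8130), (2, 9450, Rae, 5, p1, 7820), (2, 9820, Rae, 5, k2, 4500)}
Keep only column(s) salary, mgr, floor (1 duplicate(s) eliminated): {(6900, 5, 2), (9450, 5, 2), (9820, 5, 2)}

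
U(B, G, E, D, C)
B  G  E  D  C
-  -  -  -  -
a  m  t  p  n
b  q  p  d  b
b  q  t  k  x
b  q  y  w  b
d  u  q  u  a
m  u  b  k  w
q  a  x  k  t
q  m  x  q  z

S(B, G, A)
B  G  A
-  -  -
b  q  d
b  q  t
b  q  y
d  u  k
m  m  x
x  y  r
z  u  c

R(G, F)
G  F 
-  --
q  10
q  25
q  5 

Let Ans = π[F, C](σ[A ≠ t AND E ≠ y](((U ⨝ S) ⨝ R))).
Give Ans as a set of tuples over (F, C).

{(10, b), (10, x), (25, b), (25, x), (5, b), (5, x)}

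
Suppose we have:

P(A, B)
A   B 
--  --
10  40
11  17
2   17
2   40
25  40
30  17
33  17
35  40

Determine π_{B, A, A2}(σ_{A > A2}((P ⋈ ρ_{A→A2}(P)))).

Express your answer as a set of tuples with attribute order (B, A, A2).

{(17, 11, 2), (17, 30, 11), (17, 30, 2), (17, 33, 11), (17, 33, 2), (17, 33, 30), (40, 10, 2), (40, 25, 10), (40, 25, 2), (40, 35, 10), (40, 35, 2), (40, 35, 25)}

ρ[A→A2]: schema becomes (A2, B); tuples unchanged.
Joining P and ρ_{A→A2}(P) on B yields {(10, 40, 10), (10, 40, 2), (10, 40, 25), (10, 40, 35), (11, 17, 11), (11, 17, 2), (11, 17, 30), (11, 17, 33), (2, 17, 11), (2, 17, 2), (2, 17, 30), (2, 17, 33), (2, 40, 10), (2, 40, 2), (2, 40, 25), (2, 40, 35), (25, 40, 10), (25, 40, 2), (25, 40, 25), (25, 40, 35), (30, 17, 11), (30, 17, 2), (30, 17, 30), (30, 17, 33), (33, 17, 11), (33, 17, 2), (33, 17, 30), (33, 17, 33), (35, 40, 10), (35, 40, 2), (35, 40, 25), (35, 40, 35)}.
Selection A > A2: {(10, 40, 2), (11, 17, 2), (25, 40, 10), (25, 40, 2), (30, 17, 11), (30, 17, 2), (33, 17, 11), (33, 17, 2), (33, 17, 30), (35, 40, 10), (35, 40, 2), (35, 40, 25)}
Keep only column(s) B, A, A2: {(17, 11, 2), (17, 30, 11), (17, 30, 2), (17, 33, 11), (17, 33, 2), (17, 33, 30), (40, 10, 2), (40, 25, 10), (40, 25, 2), (40, 35, 10), (40, 35, 2), (40, 35, 25)}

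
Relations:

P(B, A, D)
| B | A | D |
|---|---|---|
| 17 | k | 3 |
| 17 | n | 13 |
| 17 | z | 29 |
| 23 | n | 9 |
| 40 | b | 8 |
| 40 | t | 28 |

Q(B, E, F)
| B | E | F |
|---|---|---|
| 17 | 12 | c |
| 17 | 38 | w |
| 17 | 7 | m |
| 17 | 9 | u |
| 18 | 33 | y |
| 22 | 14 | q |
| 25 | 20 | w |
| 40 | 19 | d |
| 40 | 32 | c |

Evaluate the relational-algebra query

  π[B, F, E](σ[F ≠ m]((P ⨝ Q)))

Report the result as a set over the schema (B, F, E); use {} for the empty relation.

{(17, c, 12), (17, u, 9), (17, w, 38), (40, c, 32), (40, d, 19)}

P ⋈ Q (natural join on B): {(17, k, 3, 12, c), (17, k, 3, 38, w), (17, k, 3, 7, m), (17, k, 3, 9, u), (17, n, 13, 12, c), (17, n, 13, 38, w), (17, n, 13, 7, m), (17, n, 13, 9, u), (17, z, 29, 12, c), (17, z, 29, 38, w), (17, z, 29, 7, m), (17, z, 29, 9, u), (40, b, 8, 19, d), (40, b, 8, 32, c), (40, t, 28, 19, d), (40, t, 28, 32, c)}
σ[F ≠ m]: keep tuples satisfying F ≠ m → {(17, k, 3, 12, c), (17, k, 3, 38, w), (17, k, 3, 9, u), (17, n, 13, 12, c), (17, n, 13, 38, w), (17, n, 13, 9, u), (17, z, 29, 12, c), (17, z, 29, 38, w), (17, z, 29, 9, u), (40, b, 8, 19, d), (40, b, 8, 32, c), (40, t, 28, 19, d), (40, t, 28, 32, c)}
Projecting to B, F, E (8 duplicate(s) eliminated): {(17, c, 12), (17, u, 9), (17, w, 38), (40, c, 32), (40, d, 19)}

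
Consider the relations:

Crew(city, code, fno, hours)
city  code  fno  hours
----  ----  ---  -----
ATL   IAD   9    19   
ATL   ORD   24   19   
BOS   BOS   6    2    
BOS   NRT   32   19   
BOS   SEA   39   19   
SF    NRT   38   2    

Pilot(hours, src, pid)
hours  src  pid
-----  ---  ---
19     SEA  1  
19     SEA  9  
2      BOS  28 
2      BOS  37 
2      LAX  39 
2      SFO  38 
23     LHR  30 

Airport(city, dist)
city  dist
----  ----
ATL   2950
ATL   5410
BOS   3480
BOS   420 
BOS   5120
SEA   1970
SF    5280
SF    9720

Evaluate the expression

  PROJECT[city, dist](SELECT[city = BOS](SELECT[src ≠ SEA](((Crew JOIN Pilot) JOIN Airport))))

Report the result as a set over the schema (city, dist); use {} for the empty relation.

Crew ⋈ Pilot (natural join on hours): {(ATL, IAD, 9, 19, SEA, 1), (ATL, IAD, 9, 19, SEA, 9), (ATL, ORD, 24, 19, SEA, 1), (ATL, ORD, 24, 19, SEA, 9), (BOS, BOS, 6, 2, BOS, 28), (BOS, BOS, 6, 2, BOS, 37), (BOS, BOS, 6, 2, LAX, 39), (BOS, BOS, 6, 2, SFO, 38), (BOS, NRT, 32, 19, SEA, 1), (BOS, NRT, 32, 19, SEA, 9), (BOS, SEA, 39, 19, SEA, 1), (BOS, SEA, 39, 19, SEA, 9), (SF, NRT, 38, 2, BOS, 28), (SF, NRT, 38, 2, BOS, 37), (SF, NRT, 38, 2, LAX, 39), (SF, NRT, 38, 2, SFO, 38)}
(Crew JOIN Pilot) ⋈ Airport (natural join on city): {(ATL, IAD, 9, 19, SEA, 1, 2950), (ATL, IAD, 9, 19, SEA, 1, 5410), (ATL, IAD, 9, 19, SEA, 9, 2950), (ATL, IAD, 9, 19, SEA, 9, 5410), (ATL, ORD, 24, 19, SEA, 1, 2950), (ATL, ORD, 24, 19, SEA, 1, 5410), (ATL, ORD, 24, 19, SEA, 9, 2950), (ATL, ORD, 24, 19, SEA, 9, 5410), (BOS, BOS, 6, 2, BOS, 28, 3480), (BOS, BOS, 6, 2, BOS, 28, 420), (BOS, BOS, 6, 2, BOS, 28, 5120), (BOS, BOS, 6, 2, BOS, 37, 3480), (BOS, BOS, 6, 2, BOS, 37, 420), (BOS, BOS, 6, 2, BOS, 37, 5120), (BOS, BOS, 6, 2, LAX, 39, 3480), (BOS, BOS, 6, 2, LAX, 39, 420), (BOS, BOS, 6, 2, LAX, 39, 5120), (BOS, BOS, 6, 2, SFO, 38, 3480), (BOS, BOS, 6, 2, SFO, 38, 420), (BOS, BOS, 6, 2, SFO, 38, 5120), (BOS, NRT, 32, 19, SEA, 1, 3480), (BOS, NRT, 32, 19, SEA, 1, 420), (BOS, NRT, 32, 19, SEA, 1, 5120), (BOS, NRT, 32, 19, SEA, 9, 3480), (BOS, NRT, 32, 19, SEA, 9, 420), (BOS, NRT, 32, 19, SEA, 9, 5120), (BOS, SEA, 39, 19, SEA, 1, 3480), (BOS, SEA, 39, 19, SEA, 1, 420), (BOS, SEA, 39, 19, SEA, 1, 5120), (BOS, SEA, 39, 19, SEA, 9, 3480), (BOS, SEA, 39, 19, SEA, 9, 420), (BOS, SEA, 39, 19, SEA, 9, 5120), (SF, NRT, 38, 2, BOS, 28, 5280), (SF, NRT, 38, 2, BOS, 28, 9720), (SF, NRT, 38, 2, BOS, 37, 5280), (SF, NRT, 38, 2, BOS, 37, 9720), (SF, NRT, 38, 2, LAX, 39, 5280), (SF, NRT, 38, 2, LAX, 39, 9720), (SF, NRT, 38, 2, SFO, 38, 5280), (SF, NRT, 38, 2, SFO, 38, 9720)}
σ[src ≠ SEA]: keep tuples satisfying src ≠ SEA → {(BOS, BOS, 6, 2, BOS, 28, 3480), (BOS, BOS, 6, 2, BOS, 28, 420), (BOS, BOS, 6, 2, BOS, 28, 5120), (BOS, BOS, 6, 2, BOS, 37, 3480), (BOS, BOS, 6, 2, BOS, 37, 420), (BOS, BOS, 6, 2, BOS, 37, 5120), (BOS, BOS, 6, 2, LAX, 39, 3480), (BOS, BOS, 6, 2, LAX, 39, 420), (BOS, BOS, 6, 2, LAX, 39, 5120), (BOS, BOS, 6, 2, SFO, 38, 3480), (BOS, BOS, 6, 2, SFO, 38, 420), (BOS, BOS, 6, 2, SFO, 38, 5120), (SF, NRT, 38, 2, BOS, 28, 5280), (SF, NRT, 38, 2, BOS, 28, 9720), (SF, NRT, 38, 2, BOS, 37, 5280), (SF, NRT, 38, 2, BOS, 37, 9720), (SF, NRT, 38, 2, LAX, 39, 5280), (SF, NRT, 38, 2, LAX, 39, 9720), (SF, NRT, 38, 2, SFO, 38, 5280), (SF, NRT, 38, 2, SFO, 38, 9720)}
σ[city = BOS]: keep tuples satisfying city = BOS → {(BOS, BOS, 6, 2, BOS, 28, 3480), (BOS, BOS, 6, 2, BOS, 28, 420), (BOS, BOS, 6, 2, BOS, 28, 5120), (BOS, BOS, 6, 2, BOS, 37, 3480), (BOS, BOS, 6, 2, BOS, 37, 420), (BOS, BOS, 6, 2, BOS, 37, 5120), (BOS, BOS, 6, 2, LAX, 39, 3480), (BOS, BOS, 6, 2, LAX, 39, 420), (BOS, BOS, 6, 2, LAX, 39, 5120), (BOS, BOS, 6, 2, SFO, 38, 3480), (BOS, BOS, 6, 2, SFO, 38, 420), (BOS, BOS, 6, 2, SFO, 38, 5120)}
π[city, dist]: project onto (city, dist) (9 duplicate(s) eliminated) → {(BOS, 3480), (BOS, 420), (BOS, 5120)}

{(BOS, 3480), (BOS, 420), (BOS, 5120)}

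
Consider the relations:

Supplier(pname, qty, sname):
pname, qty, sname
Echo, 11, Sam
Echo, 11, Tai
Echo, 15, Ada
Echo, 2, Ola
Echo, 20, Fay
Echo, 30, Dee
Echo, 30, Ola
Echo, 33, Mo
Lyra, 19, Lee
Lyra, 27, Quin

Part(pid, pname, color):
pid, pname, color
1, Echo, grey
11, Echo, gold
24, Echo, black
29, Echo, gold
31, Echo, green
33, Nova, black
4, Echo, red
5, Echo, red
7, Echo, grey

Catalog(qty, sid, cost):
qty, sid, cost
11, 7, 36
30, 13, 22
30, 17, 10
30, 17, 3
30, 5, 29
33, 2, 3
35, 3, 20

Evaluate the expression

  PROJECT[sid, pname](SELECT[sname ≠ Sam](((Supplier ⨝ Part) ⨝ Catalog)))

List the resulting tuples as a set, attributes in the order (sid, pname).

{(13, Echo), (17, Echo), (2, Echo), (5, Echo), (7, Echo)}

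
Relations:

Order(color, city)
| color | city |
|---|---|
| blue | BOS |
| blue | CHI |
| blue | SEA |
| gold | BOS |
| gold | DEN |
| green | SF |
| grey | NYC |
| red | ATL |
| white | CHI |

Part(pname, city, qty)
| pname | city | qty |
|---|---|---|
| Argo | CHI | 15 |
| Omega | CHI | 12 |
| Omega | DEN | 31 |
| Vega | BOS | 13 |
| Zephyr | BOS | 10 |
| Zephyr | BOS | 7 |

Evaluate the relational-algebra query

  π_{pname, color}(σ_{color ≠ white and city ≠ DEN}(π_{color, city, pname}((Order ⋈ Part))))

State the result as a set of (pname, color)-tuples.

{(Argo, blue), (Omega, blue), (Vega, blue), (Vega, gold), (Zephyr, blue), (Zephyr, gold)}

Natural join on city: {(blue, BOS, Vega, 13), (blue, BOS, Zephyr, 10), (blue, BOS, Zephyr, 7), (blue, CHI, Argo, 15), (blue, CHI, Omega, 12), (gold, BOS, Vega, 13), (gold, BOS, Zephyr, 10), (gold, BOS, Zephyr, 7), (gold, DEN, Omega, 31), (white, CHI, Argo, 15), (white, CHI, Omega, 12)}
Projecting to color, city, pname (2 duplicate(s) eliminated): {(blue, BOS, Vega), (blue, BOS, Zephyr), (blue, CHI, Argo), (blue, CHI, Omega), (gold, BOS, Vega), (gold, BOS, Zephyr), (gold, DEN, Omega), (white, CHI, Argo), (white, CHI, Omega)}
Filtering on color ≠ white and city ≠ DEN leaves {(blue, BOS, Vega), (blue, BOS, Zephyr), (blue, CHI, Argo), (blue, CHI, Omega), (gold, BOS, Vega), (gold, BOS, Zephyr)}.
Projecting to pname, color: {(Argo, blue), (Omega, blue), (Vega, blue), (Vega, gold), (Zephyr, blue), (Zephyr, gold)}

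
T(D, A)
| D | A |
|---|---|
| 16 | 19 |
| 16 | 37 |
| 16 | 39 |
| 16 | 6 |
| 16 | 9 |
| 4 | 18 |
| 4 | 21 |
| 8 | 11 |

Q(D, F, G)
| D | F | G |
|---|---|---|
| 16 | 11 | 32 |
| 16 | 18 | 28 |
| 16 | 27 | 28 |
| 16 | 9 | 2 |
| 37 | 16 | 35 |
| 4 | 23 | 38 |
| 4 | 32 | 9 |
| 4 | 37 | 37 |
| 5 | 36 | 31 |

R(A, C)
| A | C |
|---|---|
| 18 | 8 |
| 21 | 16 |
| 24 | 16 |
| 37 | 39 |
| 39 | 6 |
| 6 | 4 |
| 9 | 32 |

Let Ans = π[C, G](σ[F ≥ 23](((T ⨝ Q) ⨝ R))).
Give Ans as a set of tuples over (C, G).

Joining T and Q on D yields {(16, 19, 11, 32), (16, 19, 18, 28), (16, 19, 27, 28), (16, 19, 9, 2), (16, 37, 11, 32), (16, 37, 18, 28), (16, 37, 27, 28), (16, 37, 9, 2), (16, 39, 11, 32), (16, 39, 18, 28), (16, 39, 27, 28), (16, 39, 9, 2), (16, 6, 11, 32), (16, 6, 18, 28), (16, 6, 27, 28), (16, 6, 9, 2), (16, 9, 11, 32), (16, 9, 18, 28), (16, 9, 27, 28), (16, 9, 9, 2), (4, 18, 23, 38), (4, 18, 32, 9), (4, 18, 37, 37), (4, 21, 23, 38), (4, 21, 32, 9), (4, 21, 37, 37)}.
Joining (T ⨝ Q) and R on A yields {(16, 37, 11, 32, 39), (16, 37, 18, 28, 39), (16, 37, 27, 28, 39), (16, 37, 9, 2, 39), (16, 39, 11, 32, 6), (16, 39, 18, 28, 6), (16, 39, 27, 28, 6), (16, 39, 9, 2, 6), (16, 6, 11, 32, 4), (16, 6, 18, 28, 4), (16, 6, 27, 28, 4), (16, 6, 9, 2, 4), (16, 9, 11, 32, 32), (16, 9, 18, 28, 32), (16, 9, 27, 28, 32), (16, 9, 9, 2, 32), (4, 18, 23, 38, 8), (4, 18, 32, 9, 8), (4, 18, 37, 37, 8), (4, 21, 23, 38, 16), (4, 21, 32, 9, 16), (4, 21, 37, 37, 16)}.
σ[F ≥ 23]: keep tuples satisfying F ≥ 23 → {(16, 37, 27, 28, 39), (16, 39, 27, 28, 6), (16, 6, 27, 28, 4), (16, 9, 27, 28, 32), (4, 18, 23, 38, 8), (4, 18, 32, 9, 8), (4, 18, 37, 37, 8), (4, 21, 23, 38, 16), (4, 21, 32, 9, 16), (4, 21, 37, 37, 16)}
Keep only column(s) C, G: {(16, 37), (16, 38), (16, 9), (32, 28), (39, 28), (4, 28), (6, 28), (8, 37), (8, 38), (8, 9)}

{(16, 37), (16, 38), (16, 9), (32, 28), (39, 28), (4, 28), (6, 28), (8, 37), (8, 38), (8, 9)}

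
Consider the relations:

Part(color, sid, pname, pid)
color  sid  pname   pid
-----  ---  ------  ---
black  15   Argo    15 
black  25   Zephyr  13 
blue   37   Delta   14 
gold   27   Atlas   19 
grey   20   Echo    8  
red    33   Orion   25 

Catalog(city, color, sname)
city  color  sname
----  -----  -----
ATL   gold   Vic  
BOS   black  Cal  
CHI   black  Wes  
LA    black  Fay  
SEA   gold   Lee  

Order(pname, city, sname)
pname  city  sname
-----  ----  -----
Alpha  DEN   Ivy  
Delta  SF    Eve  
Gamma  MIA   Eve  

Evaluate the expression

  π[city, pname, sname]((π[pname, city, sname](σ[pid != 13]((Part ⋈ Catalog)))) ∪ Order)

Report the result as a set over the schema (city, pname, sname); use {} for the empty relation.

Joining Part and Catalog on color yields {(black, 15, Argo, 15, BOS, Cal), (black, 15, Argo, 15, CHI, Wes), (black, 15, Argo, 15, LA, Fay), (black, 25, Zephyr, 13, BOS, Cal), (black, 25, Zephyr, 13, CHI, Wes), (black, 25, Zephyr, 13, LA, Fay), (gold, 27, Atlas, 19, ATL, Vic), (gold, 27, Atlas, 19, SEA, Lee)}.
Selection pid != 13: {(black, 15, Argo, 15, BOS, Cal), (black, 15, Argo, 15, CHI, Wes), (black, 15, Argo, 15, LA, Fay), (gold, 27, Atlas, 19, ATL, Vic), (gold, 27, Atlas, 19, SEA, Lee)}
Projecting to pname, city, sname: {(Argo, BOS, Cal), (Argo, CHI, Wes), (Argo, LA, Fay), (Atlas, ATL, Vic), (Atlas, SEA, Lee)}
Union: {(Argo, BOS, Cal), (Argo, CHI, Wes), (Argo, LA, Fay), (Atlas, ATL, Vic), (Atlas, SEA, Lee)} with {(Alpha, DEN, Ivy), (Delta, SF, Eve), (Gamma, MIA, Eve)} → {(Alpha, DEN, Ivy), (Argo, BOS, Cal), (Argo, CHI, Wes), (Argo, LA, Fay), (Atlas, ATL, Vic), (Atlas, SEA, Lee), (Delta, SF, Eve), (Gamma, MIA, Eve)}
Projecting to city, pname, sname: {(ATL, Atlas, Vic), (BOS, Argo, Cal), (CHI, Argo, Wes), (DEN, Alpha, Ivy), (LA, Argo, Fay), (MIA, Gamma, Eve), (SEA, Atlas, Lee), (SF, Delta, Eve)}

{(ATL, Atlas, Vic), (BOS, Argo, Cal), (CHI, Argo, Wes), (DEN, Alpha, Ivy), (LA, Argo, Fay), (MIA, Gamma, Eve), (SEA, Atlas, Lee), (SF, Delta, Eve)}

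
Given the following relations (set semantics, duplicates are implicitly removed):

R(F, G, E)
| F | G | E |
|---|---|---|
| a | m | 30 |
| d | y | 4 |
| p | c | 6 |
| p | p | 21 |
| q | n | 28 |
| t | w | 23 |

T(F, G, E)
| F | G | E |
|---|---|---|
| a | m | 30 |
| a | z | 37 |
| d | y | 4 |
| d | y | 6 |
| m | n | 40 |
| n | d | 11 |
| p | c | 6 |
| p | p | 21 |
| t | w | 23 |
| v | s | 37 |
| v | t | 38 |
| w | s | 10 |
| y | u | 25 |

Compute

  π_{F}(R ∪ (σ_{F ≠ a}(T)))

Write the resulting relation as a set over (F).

{a, d, m, n, p, q, t, v, w, y}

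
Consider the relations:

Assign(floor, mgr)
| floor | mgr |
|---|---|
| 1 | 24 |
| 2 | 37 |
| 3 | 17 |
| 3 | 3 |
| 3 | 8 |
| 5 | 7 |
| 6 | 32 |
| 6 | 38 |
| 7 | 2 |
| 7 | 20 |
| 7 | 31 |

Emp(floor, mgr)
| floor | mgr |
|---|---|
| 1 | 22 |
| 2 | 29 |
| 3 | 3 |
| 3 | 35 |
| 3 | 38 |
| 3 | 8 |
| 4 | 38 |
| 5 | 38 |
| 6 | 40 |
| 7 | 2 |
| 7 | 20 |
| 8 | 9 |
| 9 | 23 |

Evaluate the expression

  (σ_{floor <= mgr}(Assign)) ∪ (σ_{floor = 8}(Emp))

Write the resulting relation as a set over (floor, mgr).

Apply σ_{floor <= mgr}; surviving tuples: {(1, 24), (2, 37), (3, 17), (3, 3), (3, 8), (5, 7), (6, 32), (6, 38), (7, 20), (7, 31)}
Apply σ_{floor = 8}; surviving tuples: {(8, 9)}
Set union of the two operands is {(1, 24), (2, 37), (3, 17), (3, 3), (3, 8), (5, 7), (6, 32), (6, 38), (7, 20), (7, 31), (8, 9)}.

{(1, 24), (2, 37), (3, 17), (3, 3), (3, 8), (5, 7), (6, 32), (6, 38), (7, 20), (7, 31), (8, 9)}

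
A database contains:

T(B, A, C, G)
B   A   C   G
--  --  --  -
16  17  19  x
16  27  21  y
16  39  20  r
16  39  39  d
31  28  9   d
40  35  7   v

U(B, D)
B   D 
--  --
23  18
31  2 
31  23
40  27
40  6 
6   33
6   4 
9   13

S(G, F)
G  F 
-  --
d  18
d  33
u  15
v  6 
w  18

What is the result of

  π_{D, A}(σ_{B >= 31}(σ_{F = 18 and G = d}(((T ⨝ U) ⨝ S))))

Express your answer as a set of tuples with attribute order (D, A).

Natural join on B: {(31, 28, 9, d, 2), (31, 28, 9, d, 23), (40, 35, 7, v, 27), (40, 35, 7, v, 6)}
Natural join on G: {(31, 28, 9, d, 2, 18), (31, 28, 9, d, 2, 33), (31, 28, 9, d, 23, 18), (31, 28, 9, d, 23, 33), (40, 35, 7, v, 27, 6), (40, 35, 7, v, 6, 6)}
Selection F = 18 and G = d: {(31, 28, 9, d, 2, 18), (31, 28, 9, d, 23, 18)}
Selection B >= 31: {(31, 28, 9, d, 2, 18), (31, 28, 9, d, 23, 18)}
Projecting to D, A: {(2, 28), (23, 28)}

{(2, 28), (23, 28)}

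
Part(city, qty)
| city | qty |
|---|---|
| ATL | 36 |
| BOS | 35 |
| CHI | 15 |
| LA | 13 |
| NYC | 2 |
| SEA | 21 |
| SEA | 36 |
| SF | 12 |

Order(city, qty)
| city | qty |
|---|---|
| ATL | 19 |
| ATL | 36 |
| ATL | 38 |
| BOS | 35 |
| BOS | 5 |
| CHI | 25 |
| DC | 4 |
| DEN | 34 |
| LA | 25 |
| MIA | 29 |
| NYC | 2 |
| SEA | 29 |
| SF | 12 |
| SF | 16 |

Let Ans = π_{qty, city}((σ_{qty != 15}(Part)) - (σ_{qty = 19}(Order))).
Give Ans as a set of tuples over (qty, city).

{(12, SF), (13, LA), (2, NYC), (21, SEA), (35, BOS), (36, ATL), (36, SEA)}

σ[qty != 15]: keep tuples satisfying qty != 15 → {(ATL, 36), (BOS, 35), (LA, 13), (NYC, 2), (SEA, 21), (SEA, 36), (SF, 12)}
σ[qty = 19]: keep tuples satisfying qty = 19 → {(ATL, 19)}
Set difference of the two operands is {(ATL, 36), (BOS, 35), (LA, 13), (NYC, 2), (SEA, 21), (SEA, 36), (SF, 12)}.
Projecting to qty, city: {(12, SF), (13, LA), (2, NYC), (21, SEA), (35, BOS), (36, ATL), (36, SEA)}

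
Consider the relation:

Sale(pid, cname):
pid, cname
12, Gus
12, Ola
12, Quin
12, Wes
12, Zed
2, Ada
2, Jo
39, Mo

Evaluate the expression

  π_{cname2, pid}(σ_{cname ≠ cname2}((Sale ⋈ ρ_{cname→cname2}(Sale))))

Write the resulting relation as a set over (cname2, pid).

ρ[cname→cname2]: schema becomes (pid, cname2); tuples unchanged.
Sale ⋈ ρ_{cname→cname2}(Sale) (natural join on pid): {(12, Gus, Gus), (12, Gus, Ola), (12, Gus, Quin), (12, Gus, Wes), (12, Gus, Zed), (12, Ola, Gus), (12, Ola, Ola), (12, Ola, Quin), (12, Ola, Wes), (12, Ola, Zed), (12, Quin, Gus), (12, Quin, Ola), (12, Quin, Quin), (12, Quin, Wes), (12, Quin, Zed), (12, Wes, Gus), (12, Wes, Ola), (12, Wes, Quin), (12, Wes, Wes), (12, Wes, Zed), (12, Zed, Gus), (12, Zed, Ola), (12, Zed, Quin), (12, Zed, Wes), (12, Zed, Zed), (2, Ada, Ada), (2, Ada, Jo), (2, Jo, Ada), (2, Jo, Jo), (39, Mo, Mo)}
Filtering on cname ≠ cname2 leaves {(12, Gus, Ola), (12, Gus, Quin), (12, Gus, Wes), (12, Gus, Zed), (12, Ola, Gus), (12, Ola, Quin), (12, Ola, Wes), (12, Ola, Zed), (12, Quin, Gus), (12, Quin, Ola), (12, Quin, Wes), (12, Quin, Zed), (12, Wes, Gus), (12, Wes, Ola), (12, Wes, Quin), (12, Wes, Zed), (12, Zed, Gus), (12, Zed, Ola), (12, Zed, Quin), (12, Zed, Wes), (2, Ada, Jo), (2, Jo, Ada)}.
Projecting to cname2, pid (15 duplicate(s) eliminated): {(Ada, 2), (Gus, 12), (Jo, 2), (Ola, 12), (Quin, 12), (Wes, 12), (Zed, 12)}

{(Ada, 2), (Gus, 12), (Jo, 2), (Ola, 12), (Quin, 12), (Wes, 12), (Zed, 12)}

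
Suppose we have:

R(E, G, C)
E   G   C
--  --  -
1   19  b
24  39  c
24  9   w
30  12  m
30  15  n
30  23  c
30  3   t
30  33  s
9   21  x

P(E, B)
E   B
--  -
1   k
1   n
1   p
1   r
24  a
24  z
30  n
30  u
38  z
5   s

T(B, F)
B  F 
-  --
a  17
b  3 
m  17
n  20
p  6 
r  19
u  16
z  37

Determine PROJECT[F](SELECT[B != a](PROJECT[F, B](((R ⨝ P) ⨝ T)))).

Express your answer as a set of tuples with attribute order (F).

{16, 19, 20, 37, 6}

R ⋈ P (natural join on E): {(1, 19, b, k), (1, 19, b, n), (1, 19, b, p), (1, 19, b, r), (24, 39, c, a), (24, 39, c, z), (24, 9, w, a), (24, 9, w, z), (30, 12, m, n), (30, 12, m, u), (30, 15, n, n), (30, 15, n, u), (30, 23, c, n), (30, 23, c, u), (30, 3, t, n), (30, 3, t, u), (30, 33, s, n), (30, 33, s, u)}
(R ⨝ P) ⋈ T (natural join on B): {(1, 19, b, n, 20), (1, 19, b, p, 6), (1, 19, b, r, 19), (24, 39, c, a, 17), (24, 39, c, z, 37), (24, 9, w, a, 17), (24, 9, w, z, 37), (30, 12, m, n, 20), (30, 12, m, u, 16), (30, 15, n, n, 20), (30, 15, n, u, 16), (30, 23, c, n, 20), (30, 23, c, u, 16), (30, 3, t, n, 20), (30, 3, t, u, 16), (30, 33, s, n, 20), (30, 33, s, u, 16)}
π_{F, B} gives {(16, u), (17, a), (19, r), (20, n), (37, z), (6, p)} (11 duplicate(s) eliminated).
σ[B != a]: keep tuples satisfying B != a → {(16, u), (19, r), (20, n), (37, z), (6, p)}
π_{F} gives {16, 19, 20, 37, 6}.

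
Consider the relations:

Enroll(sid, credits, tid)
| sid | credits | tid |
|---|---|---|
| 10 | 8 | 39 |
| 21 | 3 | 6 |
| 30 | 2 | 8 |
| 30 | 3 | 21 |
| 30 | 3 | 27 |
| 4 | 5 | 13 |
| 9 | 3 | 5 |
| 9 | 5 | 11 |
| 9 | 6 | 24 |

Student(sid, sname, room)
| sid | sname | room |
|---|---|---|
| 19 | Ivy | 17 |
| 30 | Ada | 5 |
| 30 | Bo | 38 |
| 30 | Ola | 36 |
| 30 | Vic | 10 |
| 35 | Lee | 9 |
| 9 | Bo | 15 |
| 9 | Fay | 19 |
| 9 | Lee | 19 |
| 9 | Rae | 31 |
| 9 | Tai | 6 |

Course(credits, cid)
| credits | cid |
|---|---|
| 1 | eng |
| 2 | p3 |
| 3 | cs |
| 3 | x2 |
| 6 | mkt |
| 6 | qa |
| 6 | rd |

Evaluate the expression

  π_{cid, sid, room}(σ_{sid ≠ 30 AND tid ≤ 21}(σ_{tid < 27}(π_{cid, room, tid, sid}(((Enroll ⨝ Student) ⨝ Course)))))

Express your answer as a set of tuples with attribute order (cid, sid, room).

Natural join on sid: {(30, 2, 8, Ada, 5), (30, 2, 8, Bo, 38), (30, 2, 8, Ola, 36), (30, 2, 8, Vic, 10), (30, 3, 21, Ada, 5), (30, 3, 21, Bo, 38), (30, 3, 21, Ola, 36), (30, 3, 21, Vic, 10), (30, 3, 27, Ada, 5), (30, 3, 27, Bo, 38), (30, 3, 27, Ola, 36), (30, 3, 27, Vic, 10), (9, 3, 5, Bo, 15), (9, 3, 5, Fay, 19), (9, 3, 5, Lee, 19), (9, 3, 5, Rae, 31), (9, 3, 5, Tai, 6), (9, 5, 11, Bo, 15), (9, 5, 11, Fay, 19), (9, 5, 11, Lee, 19), (9, 5, 11, Rae, 31), (9, 5, 11, Tai, 6), (9, 6, 24, Bo, 15), (9, 6, 24, Fay, 19), (9, 6, 24, Lee, 19), (9, 6, 24, Rae, 31), (9, 6, 24, Tai, 6)}
Natural join on credits: {(30, 2, 8, Ada, 5, p3), (30, 2, 8, Bo, 38, p3), (30, 2, 8, Ola, 36, p3), (30, 2, 8, Vic, 10, p3), (30, 3, 21, Ada, 5, cs), (30, 3, 21, Ada, 5, x2), (30, 3, 21, Bo, 38, cs), (30, 3, 21, Bo, 38, x2), (30, 3, 21, Ola, 36, cs), (30, 3, 21, Ola, 36, x2), (30, 3, 21, Vic, 10, cs), (30, 3, 21, Vic, 10, x2), (30, 3, 27, Ada, 5, cs), (30, 3, 27, Ada, 5, x2), (30, 3, 27, Bo, 38, cs), (30, 3, 27, Bo, 38, x2), (30, 3, 27, Ola, 36, cs), (30, 3, 27, Ola, 36, x2), (30, 3, 27, Vic, 10, cs), (30, 3, 27, Vic, 10, x2), (9, 3, 5, Bo, 15, cs), (9, 3, 5, Bo, 15, x2), (9, 3, 5, Fay, 19, cs), (9, 3, 5, Fay, 19, x2), (9, 3, 5, Lee, 19, cs), (9, 3, 5, Lee, 19, x2), (9, 3, 5, Rae, 31, cs), (9, 3, 5, Rae, 31, x2), (9, 3, 5, Tai, 6, cs), (9, 3, 5, Tai, 6, x2), (9, 6, 24, Bo, 15, mkt), (9, 6, 24, Bo, 15, qa), (9, 6, 24, Bo, 15, rd), (9, 6, 24, Fay, 19, mkt), (9, 6, 24, Fay, 19, qa), (9, 6, 24, Fay, 19, rd), (9, 6, 24, Lee, 19, mkt), (9, 6, 24, Lee, 19, qa), (9, 6, 24, Lee, 19, rd), (9, 6, 24, Rae, 31, mkt), (9, 6, 24, Rae, 31, qa), (9, 6, 24, Rae, 31, rd), (9, 6, 24, Tai, 6, mkt), (9, 6, 24, Tai, 6, qa), (9, 6, 24, Tai, 6, rd)}
Projecting to cid, room, tid, sid (5 duplicate(s) eliminated): {(cs, 10, 21, 30), (cs, 10, 27, 30), (cs, 15, 5, 9), (cs, 19, 5, 9), (cs, 31, 5, 9), (cs, 36, 21, 30), (cs, 36, 27, 30), (cs, 38, 21, 30), (cs, 38, 27, 30), (cs, 5, 21, 30), (cs, 5, 27, 30), (cs, 6, 5, 9), (mkt, 15, 24, 9), (mkt, 19, 24, 9), (mkt, 31, 24, 9), (mkt, 6, 24, 9), (p3, 10, 8, 30), (p3, 36, 8, 30), (p3, 38, 8, 30), (p3, 5, 8, 30), (qa, 15, 24, 9), (qa, 19, 24, 9), (qa, 31, 24, 9), (qa, 6, 24, 9), (rd, 15, 24, 9), (rd, 19, 24, 9), (rd, 31, 24, 9), (rd, 6, 24, 9), (x2, 10, 21, 30), (x2, 10, 27, 30), (x2, 15, 5, 9), (x2, 19, 5, 9), (x2, 31, 5, 9), (x2, 36, 21, 30), (x2, 36, 27, 30), (x2, 38, 21, 30), (x2, 38, 27, 30), (x2, 5, 21, 30), (x2, 5, 27, 30), (x2, 6, 5, 9)}
Selection tid < 27: {(cs, 10, 21, 30), (cs, 15, 5, 9), (cs, 19, 5, 9), (cs, 31, 5, 9), (cs, 36, 21, 30), (cs, 38, 21, 30), (cs, 5, 21, 30), (cs, 6, 5, 9), (mkt, 15, 24, 9), (mkt, 19, 24, 9), (mkt, 31, 24, 9), (mkt, 6, 24, 9), (p3, 10, 8, 30), (p3, 36, 8, 30), (p3, 38, 8, 30), (p3, 5, 8, 30), (qa, 15, 24, 9), (qa, 19, 24, 9), (qa, 31, 24, 9), (qa, 6, 24, 9), (rd, 15, 24, 9), (rd, 19, 24, 9), (rd, 31, 24, 9), (rd, 6, 24, 9), (x2, 10, 21, 30), (x2, 15, 5, 9), (x2, 19, 5, 9), (x2, 31, 5, 9), (x2, 36, 21, 30), (x2, 38, 21, 30), (x2, 5, 21, 30), (x2, 6, 5, 9)}
Selection sid ≠ 30 AND tid ≤ 21: {(cs, 15, 5, 9), (cs, 19, 5, 9), (cs, 31, 5, 9), (cs, 6, 5, 9), (x2, 15, 5, 9), (x2, 19, 5, 9), (x2, 31, 5, 9), (x2, 6, 5, 9)}
Projecting to cid, sid, room: {(cs, 9, 15), (cs, 9, 19), (cs, 9, 31), (cs, 9, 6), (x2, 9, 15), (x2, 9, 19), (x2, 9, 31), (x2, 9, 6)}

{(cs, 9, 15), (cs, 9, 19), (cs, 9, 31), (cs, 9, 6), (x2, 9, 15), (x2, 9, 19), (x2, 9, 31), (x2, 9, 6)}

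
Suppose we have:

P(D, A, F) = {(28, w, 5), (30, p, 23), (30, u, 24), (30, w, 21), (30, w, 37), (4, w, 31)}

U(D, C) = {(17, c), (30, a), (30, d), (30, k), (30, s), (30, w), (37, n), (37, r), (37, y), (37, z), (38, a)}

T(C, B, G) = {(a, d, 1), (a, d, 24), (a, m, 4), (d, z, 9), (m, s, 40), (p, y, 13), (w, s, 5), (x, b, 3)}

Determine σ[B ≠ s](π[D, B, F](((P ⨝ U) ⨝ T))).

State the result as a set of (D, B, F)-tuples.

Joining P and U on D yields {(30, p, 23, a), (30, p, 23, d), (30, p, 23, k), (30, p, 23, s), (30, p, 23, w), (30, u, 24, a), (30, u, 24, d), (30, u, 24, k), (30, u, 24, s), (30, u, 24, w), (30, w, 21, a), (30, w, 21, d), (30, w, 21, k), (30, w, 21, s), (30, w, 21, w), (30, w, 37, a), (30, w, 37, d), (30, w, 37, k), (30, w, 37, s), (30, w, 37, w)}.
Joining (P ⨝ U) and T on C yields {(30, p, 23, a, d, 1), (30, p, 23, a, d, 24), (30, p, 23, a, m, 4), (30, p, 23, d, z, 9), (30, p, 23, w, s, 5), (30, u, 24, a, d, 1), (30, u, 24, a, d, 24), (30, u, 24, a, m, 4), (30, u, 24, d, z, 9), (30, u, 24, w, s, 5), (30, w, 21, a, d, 1), (30, w, 21, a, d, 24), (30, w, 21, a, m, 4), (30, w, 21, d, z, 9), (30, w, 21, w, s, 5), (30, w, 37, a, d, 1), (30, w, 37, a, d, 24), (30, w, 37, a, m, 4), (30, w, 37, d, z, 9), (30, w, 37, w, s, 5)}.
Projecting to D, B, F (4 duplicate(s) eliminated): {(30, d, 21), (30, d, 23), (30, d, 24), (30, d, 37), (30, m, 21), (30, m, 23), (30, m, 24), (30, m, 37), (30, s, 21), (30, s, 23), (30, s, 24), (30, s, 37), (30, z, 21), (30, z, 23), (30, z, 24), (30, z, 37)}
Filtering on B ≠ s leaves {(30, d, 21), (30, d, 23), (30, d, 24), (30, d, 37), (30, m, 21), (30, m, 23), (30, m, 24), (30, m, 37), (30, z, 21), (30, z, 23), (30, z, 24), (30, z, 37)}.

{(30, d, 21), (30, d, 23), (30, d, 24), (30, d, 37), (30, m, 21), (30, m, 23), (30, m, 24), (30, m, 37), (30, z, 21), (30, z, 23), (30, z, 24), (30, z, 37)}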